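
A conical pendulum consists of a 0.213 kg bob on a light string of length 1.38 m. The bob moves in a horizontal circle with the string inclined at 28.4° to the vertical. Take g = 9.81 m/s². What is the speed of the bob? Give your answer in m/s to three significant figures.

1.87 m/s

The radius of the circle is r = L sinθ = 1.38 × sin 28.4° = 0.6564 m.
Horizontally T sinθ = mv²/r and vertically T cosθ = mg, so tanθ = v²/(rg).
v = √(r g tanθ) = √(0.6564 × 9.81 × 0.5407) = √3.482 = 1.866 m/s.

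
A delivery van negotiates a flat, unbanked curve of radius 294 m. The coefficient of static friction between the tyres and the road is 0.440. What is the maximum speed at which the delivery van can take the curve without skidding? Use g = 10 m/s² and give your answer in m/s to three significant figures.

36.0 m/s

Friction provides the centripetal force on a flat curve. At maximum speed it is at its limiting value: μ_s m g = m v²/r.
Mass cancels: v_max = √(μ_s g r) = √(0.440 × 10.0 × 294) = √1294 = 35.97 m/s.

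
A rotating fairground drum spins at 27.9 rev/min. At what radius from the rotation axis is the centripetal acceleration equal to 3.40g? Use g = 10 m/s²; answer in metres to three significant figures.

ω = 27.9 rev/min × 2π/60 = 2.922 rad/s.
a_c = ω²r = 3.40g ⇒ r = 3.40 × 10.0 / (2.922)² = 34.00/8.536 = 3.983 m.

3.98 m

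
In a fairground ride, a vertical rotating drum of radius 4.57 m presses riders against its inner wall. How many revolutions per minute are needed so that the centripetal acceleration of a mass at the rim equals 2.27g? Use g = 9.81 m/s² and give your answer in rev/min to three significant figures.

Require ω²r = 2.27g, so ω = √(2.27 × 9.81/4.57) = 2.207 rad/s.
In rev/min: ω × 60/(2π) = 2.207 × 60/(2π) = 21.08 rev/min.

21.1 rev/min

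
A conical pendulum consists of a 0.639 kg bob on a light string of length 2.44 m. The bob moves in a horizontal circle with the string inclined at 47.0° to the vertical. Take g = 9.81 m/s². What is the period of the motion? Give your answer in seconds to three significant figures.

r = L sinθ = 1.785 m. From T sinθ = mω²r and T cosθ = mg: tanθ = ω²r/g, so ω² = g tanθ / r = g/(L cosθ).
ω = √(g/(L cosθ)) = √(9.81/(2.44 × 0.6820)) = √5.895 = 2.428 rad/s.
Period = 2π/ω = 2.588 s.

2.59 s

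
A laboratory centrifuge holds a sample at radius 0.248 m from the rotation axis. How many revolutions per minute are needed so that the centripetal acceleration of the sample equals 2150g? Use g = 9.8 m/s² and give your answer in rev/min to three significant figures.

Require ω²r = 2150g, so ω = √(2150 × 9.8/0.248) = 291.5 rad/s.
In rev/min: ω × 60/(2π) = 291.5 × 60/(2π) = 2783 rev/min.

2780 rev/min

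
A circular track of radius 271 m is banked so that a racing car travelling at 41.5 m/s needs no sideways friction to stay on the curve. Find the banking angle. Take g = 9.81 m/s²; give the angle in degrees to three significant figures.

32.9°

With no friction, the horizontal component of the normal force provides the centripetal force: N sinθ = mv²/r, while N cosθ = mg vertically.
Dividing: tanθ = v²/(r g) = (41.5)²/(271 × 9.81) = 1722/2659 = 0.6478.
θ = arctan(0.6478) = 32.94°.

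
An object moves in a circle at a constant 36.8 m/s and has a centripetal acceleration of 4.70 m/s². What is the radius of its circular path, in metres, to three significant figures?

a_c = v²/r ⇒ r = v²/a_c = (36.8)²/4.70 = 1354/4.70 = 288.1 m.

288 m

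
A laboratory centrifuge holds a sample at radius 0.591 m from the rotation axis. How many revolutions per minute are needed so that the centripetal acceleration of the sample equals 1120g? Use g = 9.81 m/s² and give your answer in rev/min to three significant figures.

Require ω²r = 1120g, so ω = √(1120 × 9.81/0.591) = 136.3 rad/s.
In rev/min: ω × 60/(2π) = 136.3 × 60/(2π) = 1302 rev/min.

1300 rev/min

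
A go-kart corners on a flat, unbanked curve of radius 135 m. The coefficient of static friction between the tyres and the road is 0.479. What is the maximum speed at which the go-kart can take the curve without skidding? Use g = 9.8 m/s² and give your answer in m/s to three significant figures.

25.2 m/s

Friction provides the centripetal force on a flat curve. At maximum speed it is at its limiting value: μ_s m g = m v²/r.
Mass cancels: v_max = √(μ_s g r) = √(0.479 × 9.8 × 135) = √633.7 = 25.17 m/s.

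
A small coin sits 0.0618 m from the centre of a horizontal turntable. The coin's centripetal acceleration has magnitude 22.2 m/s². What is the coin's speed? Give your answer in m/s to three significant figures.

a_c = v²/r ⇒ v = √(a_c · r) = √(22.2 × 0.0618) = √1.372 = 1.171 m/s.

1.17 m/s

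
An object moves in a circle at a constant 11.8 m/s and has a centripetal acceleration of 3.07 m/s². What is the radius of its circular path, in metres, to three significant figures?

45.4 m

a_c = v²/r ⇒ r = v²/a_c = (11.8)²/3.07 = 139.2/3.07 = 45.36 m.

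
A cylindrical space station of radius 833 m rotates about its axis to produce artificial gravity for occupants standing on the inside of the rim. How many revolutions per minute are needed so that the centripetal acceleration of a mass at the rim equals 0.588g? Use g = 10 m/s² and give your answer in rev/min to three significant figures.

Require ω²r = 0.588g, so ω = √(0.588 × 10.0/833) = 0.08402 rad/s.
In rev/min: ω × 60/(2π) = 0.08402 × 60/(2π) = 0.8023 rev/min.

0.802 rev/min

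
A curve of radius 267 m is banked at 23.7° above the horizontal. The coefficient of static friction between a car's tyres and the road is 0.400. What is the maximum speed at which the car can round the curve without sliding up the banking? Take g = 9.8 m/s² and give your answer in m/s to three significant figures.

At the maximum speed, friction acts down the slope at its limiting value f = μN. Radially (horizontal, toward centre): N sinθ + μN cosθ = mv²/r. Vertically: N cosθ − μN sinθ = mg.
Dividing: v² = r g (sinθ + μcosθ)/(cosθ − μsinθ).
sinθ + μcosθ = 0.4019 + 0.400×0.9157 = 0.7682; cosθ − μsinθ = 0.9157 − 0.400×0.4019 = 0.7549.
v² = 267 × 9.8 × 0.7682/0.7549 = 2663 m²/s², so v = 51.60 m/s.

51.6 m/s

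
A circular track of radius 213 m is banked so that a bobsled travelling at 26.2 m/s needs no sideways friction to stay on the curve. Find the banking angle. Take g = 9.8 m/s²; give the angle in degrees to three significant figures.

For a frictionless banked turn: horizontally N sinθ = mv²/r and vertically N cosθ = mg.
Dividing: tanθ = v²/(r g) = (26.2)²/(213 × 9.8) = 686.4/2087 = 0.3288.
θ = arctan(0.3288) = 18.20°.

18.2°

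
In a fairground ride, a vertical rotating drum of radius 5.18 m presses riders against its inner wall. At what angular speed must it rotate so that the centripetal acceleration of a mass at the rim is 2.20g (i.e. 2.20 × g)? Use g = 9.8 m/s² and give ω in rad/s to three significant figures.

2.04 rad/s

Centripetal acceleration a_c = ω²r. Setting ω²r = 2.20g:
ω = √(2.20g / r) = √(2.20 × 9.8 / 5.18) = √4.162 = 2.040 rad/s.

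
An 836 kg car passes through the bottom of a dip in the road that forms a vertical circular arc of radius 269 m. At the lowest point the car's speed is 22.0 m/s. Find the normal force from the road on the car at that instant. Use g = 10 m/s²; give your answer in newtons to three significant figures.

9860 N

At the lowest point, N points up (toward the centre) and the weight mg points down (away from the centre), so the net inward force is N − mg = mv²/r.
N = m(v²/r + g) = 836 × ((22.0)²/269 + 10.0) = 836 × (1.799 + 10.0) = 836 × 11.80 = 9864 N.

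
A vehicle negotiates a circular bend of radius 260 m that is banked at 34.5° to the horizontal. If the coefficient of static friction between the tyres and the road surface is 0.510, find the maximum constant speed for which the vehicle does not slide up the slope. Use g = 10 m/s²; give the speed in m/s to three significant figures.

69.2 m/s

At the maximum speed, friction acts down the slope at its limiting value f = μN. Radially (horizontal, toward centre): N sinθ + μN cosθ = mv²/r. Vertically: N cosθ − μN sinθ = mg.
Dividing: v² = r g (sinθ + μcosθ)/(cosθ − μsinθ).
sinθ + μcosθ = 0.5664 + 0.510×0.8241 = 0.9867; cosθ − μsinθ = 0.8241 − 0.510×0.5664 = 0.5353.
v² = 260 × 10.0 × 0.9867/0.5353 = 4793 m²/s², so v = 69.23 m/s.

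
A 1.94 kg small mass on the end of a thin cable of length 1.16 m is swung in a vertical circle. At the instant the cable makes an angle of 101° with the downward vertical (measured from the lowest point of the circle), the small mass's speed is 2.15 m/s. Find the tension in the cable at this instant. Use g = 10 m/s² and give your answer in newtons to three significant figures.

Take the radial direction toward the centre of the circle as positive. The component of the weight along the string toward the centre is −mg cos φ (φ measured from the bottom), so Newton's second law along the string gives T − mg cos φ = m v²/r.
cos 101° = -0.1908, so T = m(v²/r + g cos φ) = 1.94 × ((2.15)²/1.16 + 10.0 × -0.1908) = 1.94 × (3.985 + (-1.908)) = 1.94 × 2.077 = 4.029 N.

4.03 N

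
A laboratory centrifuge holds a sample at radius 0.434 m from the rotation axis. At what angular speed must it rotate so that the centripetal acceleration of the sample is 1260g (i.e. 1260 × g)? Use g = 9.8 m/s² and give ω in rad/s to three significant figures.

Centripetal acceleration a_c = ω²r. Setting ω²r = 1260g:
ω = √(1260g / r) = √(1260 × 9.8 / 0.434) = √28450 = 168.7 rad/s.

169 rad/s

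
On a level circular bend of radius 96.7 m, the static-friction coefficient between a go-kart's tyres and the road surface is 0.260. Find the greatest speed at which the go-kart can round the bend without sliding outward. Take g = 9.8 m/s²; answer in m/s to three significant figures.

15.7 m/s

Friction provides the centripetal force on a flat curve. At maximum speed it is at its limiting value: μ_s m g = m v²/r.
Mass cancels: v_max = √(μ_s g r) = √(0.260 × 9.8 × 96.7) = √246.4 = 15.70 m/s.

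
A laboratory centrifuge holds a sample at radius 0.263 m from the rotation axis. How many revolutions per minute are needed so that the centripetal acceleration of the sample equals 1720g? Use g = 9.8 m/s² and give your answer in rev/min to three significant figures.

Require ω²r = 1720g, so ω = √(1720 × 9.8/0.263) = 253.2 rad/s.
In rev/min: ω × 60/(2π) = 253.2 × 60/(2π) = 2418 rev/min.

2420 rev/min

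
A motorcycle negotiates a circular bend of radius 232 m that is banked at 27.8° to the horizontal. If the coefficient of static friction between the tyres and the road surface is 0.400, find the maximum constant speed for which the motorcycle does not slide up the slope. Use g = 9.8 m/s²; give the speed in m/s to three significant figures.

At the maximum speed, friction acts down the slope at its limiting value f = μN. Radially (horizontal, toward centre): N sinθ + μN cosθ = mv²/r. Vertically: N cosθ − μN sinθ = mg.
Dividing: v² = r g (sinθ + μcosθ)/(cosθ − μsinθ).
sinθ + μcosθ = 0.4664 + 0.400×0.8846 = 0.8202; cosθ − μsinθ = 0.8846 − 0.400×0.4664 = 0.6980.
v² = 232 × 9.8 × 0.8202/0.6980 = 2672 m²/s², so v = 51.69 m/s.

51.7 m/s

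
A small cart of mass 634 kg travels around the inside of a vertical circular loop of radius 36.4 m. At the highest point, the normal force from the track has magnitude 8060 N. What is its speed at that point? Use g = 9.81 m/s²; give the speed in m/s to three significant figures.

28.6 m/s

At the top, N + mg = mv²/r, so v = √(r(N/m + g)) = √(36.4 × (8060/634 + 9.81)) = √(36.4 × 22.52) = √819.8 = 28.63 m/s.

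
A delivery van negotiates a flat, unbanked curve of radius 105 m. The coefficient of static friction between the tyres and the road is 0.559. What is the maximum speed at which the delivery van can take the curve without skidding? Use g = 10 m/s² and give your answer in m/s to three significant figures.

On a flat curve, static friction is the only horizontal force, so it must supply the full centripetal force: μ_s m g = m v²/r.
Mass cancels: v_max = √(μ_s g r) = √(0.559 × 10.0 × 105) = √587.0 = 24.23 m/s.

24.2 m/s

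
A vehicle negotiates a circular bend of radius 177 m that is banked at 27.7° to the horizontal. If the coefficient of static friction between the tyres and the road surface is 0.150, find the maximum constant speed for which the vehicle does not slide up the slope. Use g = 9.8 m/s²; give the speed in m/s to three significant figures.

35.7 m/s

At the maximum speed, friction acts down the slope at its limiting value f = μN. Radially (horizontal, toward centre): N sinθ + μN cosθ = mv²/r. Vertically: N cosθ − μN sinθ = mg.
Dividing: v² = r g (sinθ + μcosθ)/(cosθ − μsinθ).
sinθ + μcosθ = 0.4648 + 0.150×0.8854 = 0.5977; cosθ − μsinθ = 0.8854 − 0.150×0.4648 = 0.8157.
v² = 177 × 9.8 × 0.5977/0.8157 = 1271 m²/s², so v = 35.65 m/s.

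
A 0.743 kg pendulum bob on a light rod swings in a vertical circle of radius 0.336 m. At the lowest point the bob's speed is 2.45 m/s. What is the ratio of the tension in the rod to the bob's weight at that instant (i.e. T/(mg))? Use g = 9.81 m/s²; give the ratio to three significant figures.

2.82

At the bottom, T − mg = mv²/r, so T = m(v²/r + g) and T/(mg) = v²/(rg) + 1 = (2.45)²/(0.336 × 9.81) + 1 = 1.821 + 1 = 2.821.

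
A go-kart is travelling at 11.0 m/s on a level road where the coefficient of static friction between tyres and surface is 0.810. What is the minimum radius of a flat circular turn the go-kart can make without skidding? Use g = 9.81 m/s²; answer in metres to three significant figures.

15.2 m

At the limit, μ_s m g = m v²/r, so r_min = v²/(μ_s g) = (11.0)²/(0.810 × 9.81) = 121.0/7.946 = 15.23 m.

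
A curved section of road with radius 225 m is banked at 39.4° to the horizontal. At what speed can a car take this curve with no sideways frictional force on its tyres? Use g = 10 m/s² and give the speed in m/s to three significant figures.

43.0 m/s

On a frictionless banked curve, N sinθ = mv²/r and N cosθ = mg, so tanθ = v²/(rg).
v = √(r g tanθ) = √(225 × 10.0 × tan 39.4°) = √(225 × 10.0 × 0.8214) = √1848 = 42.99 m/s.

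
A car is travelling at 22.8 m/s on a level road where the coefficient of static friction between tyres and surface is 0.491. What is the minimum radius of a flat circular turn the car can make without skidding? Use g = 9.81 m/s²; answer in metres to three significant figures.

At the limit, μ_s m g = m v²/r, so r_min = v²/(μ_s g) = (22.8)²/(0.491 × 9.81) = 519.8/4.817 = 107.9 m.

108 m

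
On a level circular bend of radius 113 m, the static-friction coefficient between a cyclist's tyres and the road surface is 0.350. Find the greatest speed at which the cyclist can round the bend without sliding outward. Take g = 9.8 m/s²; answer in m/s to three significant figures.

19.7 m/s

On a flat curve, static friction is the only horizontal force, so it must supply the full centripetal force: μ_s m g = m v²/r.
Mass cancels: v_max = √(μ_s g r) = √(0.350 × 9.8 × 113) = √387.6 = 19.69 m/s.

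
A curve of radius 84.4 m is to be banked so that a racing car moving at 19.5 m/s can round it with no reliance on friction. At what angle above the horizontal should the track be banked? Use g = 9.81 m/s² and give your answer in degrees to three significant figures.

24.7°

With no friction, the horizontal component of the normal force provides the centripetal force: N sinθ = mv²/r, while N cosθ = mg vertically.
Dividing: tanθ = v²/(r g) = (19.5)²/(84.4 × 9.81) = 380.2/828.0 = 0.4593.
θ = arctan(0.4593) = 24.67°.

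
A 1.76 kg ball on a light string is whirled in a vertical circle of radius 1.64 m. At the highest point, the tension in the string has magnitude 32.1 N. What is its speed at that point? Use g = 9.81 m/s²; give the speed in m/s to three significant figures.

At the top, T + mg = mv²/r, so v = √(r(T/m + g)) = √(1.64 × (32.1/1.76 + 9.81)) = √(1.64 × 28.05) = √46.00 = 6.782 m/s.

6.78 m/s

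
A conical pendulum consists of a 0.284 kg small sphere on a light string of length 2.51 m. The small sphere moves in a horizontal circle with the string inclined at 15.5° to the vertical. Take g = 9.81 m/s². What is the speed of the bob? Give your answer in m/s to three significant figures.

1.35 m/s

The radius of the circle is r = L sinθ = 2.51 × sin 15.5° = 0.6708 m.
Horizontally T sinθ = mv²/r and vertically T cosθ = mg, so tanθ = v²/(rg).
v = √(r g tanθ) = √(0.6708 × 9.81 × 0.2773) = √1.825 = 1.351 m/s.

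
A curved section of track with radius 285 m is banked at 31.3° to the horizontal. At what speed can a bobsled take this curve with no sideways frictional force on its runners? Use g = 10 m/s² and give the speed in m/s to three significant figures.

41.6 m/s

On a frictionless banked curve, N sinθ = mv²/r and N cosθ = mg, so tanθ = v²/(rg).
v = √(r g tanθ) = √(285 × 10.0 × tan 31.3°) = √(285 × 10.0 × 0.6080) = √1733 = 41.63 m/s.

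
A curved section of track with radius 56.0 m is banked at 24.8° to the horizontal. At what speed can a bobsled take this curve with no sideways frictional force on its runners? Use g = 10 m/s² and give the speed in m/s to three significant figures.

16.1 m/s

On a frictionless banked curve, N sinθ = mv²/r and N cosθ = mg, so tanθ = v²/(rg).
v = √(r g tanθ) = √(56.0 × 10.0 × tan 24.8°) = √(56.0 × 10.0 × 0.4621) = √258.8 = 16.09 m/s.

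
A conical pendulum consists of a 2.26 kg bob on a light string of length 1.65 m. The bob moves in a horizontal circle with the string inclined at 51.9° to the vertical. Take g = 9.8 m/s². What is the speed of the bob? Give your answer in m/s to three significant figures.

4.03 m/s

The radius of the circle is r = L sinθ = 1.65 × sin 51.9° = 1.298 m.
Horizontally T sinθ = mv²/r and vertically T cosθ = mg, so tanθ = v²/(rg).
v = √(r g tanθ) = √(1.298 × 9.8 × 1.275) = √16.23 = 4.028 m/s.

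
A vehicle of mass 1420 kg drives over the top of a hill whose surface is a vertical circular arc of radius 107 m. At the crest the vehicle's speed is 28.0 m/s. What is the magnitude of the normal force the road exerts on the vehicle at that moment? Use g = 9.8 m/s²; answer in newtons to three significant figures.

At the crest the centripetal acceleration points downward (toward the centre of the arc), so mg − N = mv²/r.
N = m(g − v²/r) = 1420 × (9.8 − (28.0)²/107) = 1420 × (9.8 − 7.327) = 1420 × 2.473 = 3512 N.

3510 N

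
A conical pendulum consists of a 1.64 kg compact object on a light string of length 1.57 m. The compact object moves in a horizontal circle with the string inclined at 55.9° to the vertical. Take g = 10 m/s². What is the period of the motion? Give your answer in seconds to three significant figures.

1.86 s

r = L sinθ = 1.300 m. From T sinθ = mω²r and T cosθ = mg: tanθ = ω²r/g, so ω² = g tanθ / r = g/(L cosθ).
ω = √(g/(L cosθ)) = √(10.0/(1.57 × 0.5606)) = √11.36 = 3.371 rad/s.
Period = 2π/ω = 1.864 s.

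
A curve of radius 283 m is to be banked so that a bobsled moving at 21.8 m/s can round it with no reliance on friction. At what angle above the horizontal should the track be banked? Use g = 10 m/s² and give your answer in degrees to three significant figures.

For a frictionless banked turn: horizontally N sinθ = mv²/r and vertically N cosθ = mg.
Dividing: tanθ = v²/(r g) = (21.8)²/(283 × 10.0) = 475.2/2830 = 0.1679.
θ = arctan(0.1679) = 9.533°.

9.53°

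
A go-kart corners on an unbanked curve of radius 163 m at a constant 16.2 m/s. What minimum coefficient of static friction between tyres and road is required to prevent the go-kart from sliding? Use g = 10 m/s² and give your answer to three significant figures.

0.161

Friction provides the centripetal force: μ_s m g = m v²/r, so μ_s = v²/(g r) = (16.20)²/(10.0 × 163) = 262.4/1630 = 0.1610.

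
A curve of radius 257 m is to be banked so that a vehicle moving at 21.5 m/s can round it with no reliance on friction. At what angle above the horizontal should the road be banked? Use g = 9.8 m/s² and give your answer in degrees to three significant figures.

For a frictionless banked turn: horizontally N sinθ = mv²/r and vertically N cosθ = mg.
Dividing: tanθ = v²/(r g) = (21.5)²/(257 × 9.8) = 462.2/2519 = 0.1835.
θ = arctan(0.1835) = 10.40°.

10.4°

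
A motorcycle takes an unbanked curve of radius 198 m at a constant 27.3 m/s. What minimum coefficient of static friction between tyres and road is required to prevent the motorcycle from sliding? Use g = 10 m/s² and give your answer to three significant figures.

0.376

Friction provides the centripetal force: μ_s m g = m v²/r, so μ_s = v²/(g r) = (27.30)²/(10.0 × 198) = 745.3/1980 = 0.3764.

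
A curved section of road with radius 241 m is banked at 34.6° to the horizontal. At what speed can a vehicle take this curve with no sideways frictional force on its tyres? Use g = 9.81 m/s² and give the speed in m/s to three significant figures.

On a frictionless banked curve, N sinθ = mv²/r and N cosθ = mg, so tanθ = v²/(rg).
v = √(r g tanθ) = √(241 × 9.81 × tan 34.6°) = √(241 × 9.81 × 0.6899) = √1631 = 40.39 m/s.

40.4 m/s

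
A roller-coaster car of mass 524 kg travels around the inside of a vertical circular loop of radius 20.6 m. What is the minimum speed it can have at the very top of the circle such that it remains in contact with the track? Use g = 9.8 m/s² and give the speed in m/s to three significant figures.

At the top, both weight mg and N point toward the centre: N + mg = mv²/r.
At minimum speed N → 0, so mg = mv_min²/r ⇒ v_min = √(g r) = √(9.8 × 20.6) = 14.21 m/s.

14.2 m/s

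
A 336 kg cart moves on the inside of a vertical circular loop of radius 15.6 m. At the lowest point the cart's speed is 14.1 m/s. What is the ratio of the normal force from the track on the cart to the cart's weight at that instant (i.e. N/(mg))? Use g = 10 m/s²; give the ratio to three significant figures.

At the bottom, N − mg = mv²/r, so N = m(v²/r + g) and N/(mg) = v²/(rg) + 1 = (14.1)²/(15.6 × 10.0) + 1 = 1.274 + 1 = 2.274.

2.27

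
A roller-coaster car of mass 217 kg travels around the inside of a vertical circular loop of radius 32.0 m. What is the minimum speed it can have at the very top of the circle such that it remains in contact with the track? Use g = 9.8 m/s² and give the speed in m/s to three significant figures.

17.7 m/s

At the top, both weight mg and N point toward the centre: N + mg = mv²/r.
At minimum speed N → 0, so mg = mv_min²/r ⇒ v_min = √(g r) = √(9.8 × 32.0) = 17.71 m/s.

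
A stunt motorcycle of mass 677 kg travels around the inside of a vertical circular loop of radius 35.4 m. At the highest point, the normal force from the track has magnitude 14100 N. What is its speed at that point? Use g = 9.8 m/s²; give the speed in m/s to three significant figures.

32.9 m/s

At the top, N + mg = mv²/r, so v = √(r(N/m + g)) = √(35.4 × (14100/677 + 9.8)) = √(35.4 × 30.63) = √1084 = 32.93 m/s.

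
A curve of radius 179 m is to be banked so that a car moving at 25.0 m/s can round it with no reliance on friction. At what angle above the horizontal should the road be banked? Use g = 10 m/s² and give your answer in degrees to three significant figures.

For a frictionless banked turn: horizontally N sinθ = mv²/r and vertically N cosθ = mg.
Dividing: tanθ = v²/(r g) = (25.0)²/(179 × 10.0) = 625.0/1790 = 0.3492.
θ = arctan(0.3492) = 19.25°.

19.2°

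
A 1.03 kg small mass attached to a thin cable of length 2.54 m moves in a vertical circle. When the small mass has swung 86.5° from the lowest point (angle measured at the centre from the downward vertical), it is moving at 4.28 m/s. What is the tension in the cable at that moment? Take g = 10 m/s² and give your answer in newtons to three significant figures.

Take the radial direction toward the centre of the circle as positive. The component of the weight along the string toward the centre is −mg cos φ (φ measured from the bottom), so Newton's second law along the string gives T − mg cos φ = m v²/r.
cos 86.5° = 0.06105, so T = m(v²/r + g cos φ) = 1.03 × ((4.28)²/2.54 + 10.0 × 0.06105) = 1.03 × (7.212 + (0.6105)) = 1.03 × 7.822 = 8.057 N.

8.06 N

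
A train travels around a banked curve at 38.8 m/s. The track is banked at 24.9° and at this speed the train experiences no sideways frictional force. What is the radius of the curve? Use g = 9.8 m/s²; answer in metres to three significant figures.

331 m

Frictionless banking: tanθ = v²/(rg), so r = v²/(g tanθ).
r = (38.8)²/(9.8 × tan 24.9°) = 1505/(9.8 × 0.4642) = 1505/4.549 = 330.9 m.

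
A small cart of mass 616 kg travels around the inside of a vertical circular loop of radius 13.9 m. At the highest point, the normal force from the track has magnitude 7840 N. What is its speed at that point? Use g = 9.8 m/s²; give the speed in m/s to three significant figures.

At the top, N + mg = mv²/r, so v = √(r(N/m + g)) = √(13.9 × (7840/616 + 9.8)) = √(13.9 × 22.53) = √313.1 = 17.70 m/s.

17.7 m/s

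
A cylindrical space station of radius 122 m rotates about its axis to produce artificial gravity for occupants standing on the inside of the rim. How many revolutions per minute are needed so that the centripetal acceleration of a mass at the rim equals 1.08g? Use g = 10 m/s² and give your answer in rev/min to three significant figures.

Require ω²r = 1.08g, so ω = √(1.08 × 10.0/122) = 0.2975 rad/s.
In rev/min: ω × 60/(2π) = 0.2975 × 60/(2π) = 2.841 rev/min.

2.84 rev/min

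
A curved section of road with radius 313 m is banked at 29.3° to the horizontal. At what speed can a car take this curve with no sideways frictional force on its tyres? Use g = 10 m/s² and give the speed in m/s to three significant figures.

41.9 m/s

On a frictionless banked curve, N sinθ = mv²/r and N cosθ = mg, so tanθ = v²/(rg).
v = √(r g tanθ) = √(313 × 10.0 × tan 29.3°) = √(313 × 10.0 × 0.5612) = √1756 = 41.91 m/s.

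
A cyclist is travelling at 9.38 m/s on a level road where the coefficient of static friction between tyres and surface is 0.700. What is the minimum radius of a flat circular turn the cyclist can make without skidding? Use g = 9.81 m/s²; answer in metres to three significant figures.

At the limit, μ_s m g = m v²/r, so r_min = v²/(μ_s g) = (9.38)²/(0.700 × 9.81) = 87.98/6.867 = 12.81 m.

12.8 m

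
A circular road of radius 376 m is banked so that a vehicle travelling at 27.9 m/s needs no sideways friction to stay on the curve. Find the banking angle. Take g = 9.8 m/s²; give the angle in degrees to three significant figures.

With no friction, the horizontal component of the normal force provides the centripetal force: N sinθ = mv²/r, while N cosθ = mg vertically.
Dividing: tanθ = v²/(r g) = (27.9)²/(376 × 9.8) = 778.4/3685 = 0.2112.
θ = arctan(0.2112) = 11.93°.

11.9°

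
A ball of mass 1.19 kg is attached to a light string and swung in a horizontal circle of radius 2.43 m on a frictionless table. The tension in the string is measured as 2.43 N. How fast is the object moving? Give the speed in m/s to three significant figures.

2.23 m/s

T = m v²/r ⇒ v = √(T r / m) = √(2.43 × 2.43 / 1.19) = √4.962 = 2.228 m/s.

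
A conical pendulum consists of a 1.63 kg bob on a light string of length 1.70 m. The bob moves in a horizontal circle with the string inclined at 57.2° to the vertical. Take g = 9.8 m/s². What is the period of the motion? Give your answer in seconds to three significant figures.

r = L sinθ = 1.429 m. From T sinθ = mω²r and T cosθ = mg: tanθ = ω²r/g, so ω² = g tanθ / r = g/(L cosθ).
ω = √(g/(L cosθ)) = √(9.8/(1.70 × 0.5417)) = √10.64 = 3.262 rad/s.
Period = 2π/ω = 1.926 s.

1.93 s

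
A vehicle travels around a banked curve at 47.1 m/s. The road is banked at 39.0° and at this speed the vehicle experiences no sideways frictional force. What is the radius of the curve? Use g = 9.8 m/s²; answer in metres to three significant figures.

Frictionless banking: tanθ = v²/(rg), so r = v²/(g tanθ).
r = (47.1)²/(9.8 × tan 39.0°) = 2218/(9.8 × 0.8098) = 2218/7.936 = 279.5 m.

280 m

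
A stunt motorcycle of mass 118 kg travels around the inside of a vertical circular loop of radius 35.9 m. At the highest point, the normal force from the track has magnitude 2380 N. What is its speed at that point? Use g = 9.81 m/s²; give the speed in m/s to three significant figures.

32.8 m/s

At the top, N + mg = mv²/r, so v = √(r(N/m + g)) = √(35.9 × (2380/118 + 9.81)) = √(35.9 × 29.98) = √1076 = 32.81 m/s.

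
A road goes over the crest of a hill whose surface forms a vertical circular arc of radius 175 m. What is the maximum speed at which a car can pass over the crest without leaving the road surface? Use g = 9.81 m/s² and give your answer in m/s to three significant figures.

41.4 m/s

At the crest the centre of the circle is below the car, so the net downward (centripetal) force is mg − N = mv²/r.
The car leaves the road when N → 0, giving v_max = √(g r) = √(9.81 × 175) = 41.43 m/s.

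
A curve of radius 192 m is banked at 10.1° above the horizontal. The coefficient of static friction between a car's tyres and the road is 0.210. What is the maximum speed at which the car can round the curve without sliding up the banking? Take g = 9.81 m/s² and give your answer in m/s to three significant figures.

At the maximum speed, friction acts down the slope at its limiting value f = μN. Radially (horizontal, toward centre): N sinθ + μN cosθ = mv²/r. Vertically: N cosθ − μN sinθ = mg.
Dividing: v² = r g (sinθ + μcosθ)/(cosθ − μsinθ).
sinθ + μcosθ = 0.1754 + 0.210×0.9845 = 0.3821; cosθ − μsinθ = 0.9845 − 0.210×0.1754 = 0.9477.
v² = 192 × 9.81 × 0.3821/0.9477 = 759.5 m²/s², so v = 27.56 m/s.

27.6 m/s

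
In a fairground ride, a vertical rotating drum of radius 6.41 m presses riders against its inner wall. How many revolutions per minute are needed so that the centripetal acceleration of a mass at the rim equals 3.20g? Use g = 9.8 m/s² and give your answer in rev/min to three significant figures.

Require ω²r = 3.20g, so ω = √(3.20 × 9.8/6.41) = 2.212 rad/s.
In rev/min: ω × 60/(2π) = 2.212 × 60/(2π) = 21.12 rev/min.

21.1 rev/min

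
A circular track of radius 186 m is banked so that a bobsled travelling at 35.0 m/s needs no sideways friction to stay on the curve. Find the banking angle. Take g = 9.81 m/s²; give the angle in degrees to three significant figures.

With no friction, the horizontal component of the normal force provides the centripetal force: N sinθ = mv²/r, while N cosθ = mg vertically.
Dividing: tanθ = v²/(r g) = (35.0)²/(186 × 9.81) = 1225/1825 = 0.6714.
θ = arctan(0.6714) = 33.88°.

33.9°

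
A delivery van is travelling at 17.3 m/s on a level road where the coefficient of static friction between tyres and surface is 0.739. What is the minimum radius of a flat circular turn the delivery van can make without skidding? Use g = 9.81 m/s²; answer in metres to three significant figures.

41.3 m

At the limit, μ_s m g = m v²/r, so r_min = v²/(μ_s g) = (17.3)²/(0.739 × 9.81) = 299.3/7.250 = 41.28 m.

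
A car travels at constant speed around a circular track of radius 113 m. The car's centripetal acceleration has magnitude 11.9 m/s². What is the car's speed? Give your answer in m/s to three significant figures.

a_c = v²/r ⇒ v = √(a_c · r) = √(11.9 × 113) = √1345 = 36.67 m/s.

36.7 m/s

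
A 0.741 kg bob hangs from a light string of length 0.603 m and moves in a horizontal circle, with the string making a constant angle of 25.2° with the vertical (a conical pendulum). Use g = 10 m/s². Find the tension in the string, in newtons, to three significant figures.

8.19 N

Vertically the bob has no acceleration, so T cosθ = mg.
T = mg/cosθ = 0.741 × 10.0 / cos 25.2° = 7.410/0.9048 = 8.189 N.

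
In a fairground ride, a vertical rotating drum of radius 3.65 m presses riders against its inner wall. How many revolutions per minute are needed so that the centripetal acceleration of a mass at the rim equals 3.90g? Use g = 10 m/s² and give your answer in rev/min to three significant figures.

31.2 rev/min

Require ω²r = 3.90g, so ω = √(3.90 × 10.0/3.65) = 3.269 rad/s.
In rev/min: ω × 60/(2π) = 3.269 × 60/(2π) = 31.21 rev/min.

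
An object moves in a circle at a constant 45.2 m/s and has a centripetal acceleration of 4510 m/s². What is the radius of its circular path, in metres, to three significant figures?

0.453 m

a_c = v²/r ⇒ r = v²/a_c = (45.2)²/4510 = 2043/4510 = 0.4530 m.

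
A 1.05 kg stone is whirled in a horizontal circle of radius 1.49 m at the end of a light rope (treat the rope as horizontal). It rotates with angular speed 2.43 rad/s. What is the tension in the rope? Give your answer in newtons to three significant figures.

v = ωr = 2.43 × 1.49 = 3.621 m/s.
The tension is the only horizontal force, so it supplies the full centripetal force: T = m v²/r = 1.05 × (3.621)²/1.49 = 1.05 × 13.11/1.49 = 9.238 N.

9.24 N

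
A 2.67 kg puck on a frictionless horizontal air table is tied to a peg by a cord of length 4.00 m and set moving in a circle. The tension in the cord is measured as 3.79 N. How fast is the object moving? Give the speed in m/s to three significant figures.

2.38 m/s

T = m v²/r ⇒ v = √(T r / m) = √(3.79 × 4.00 / 2.67) = √5.678 = 2.383 m/s.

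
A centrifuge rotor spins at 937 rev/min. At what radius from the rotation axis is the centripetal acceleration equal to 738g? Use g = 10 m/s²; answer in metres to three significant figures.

0.767 m

ω = 937 rev/min × 2π/60 = 98.12 rad/s.
a_c = ω²r = 738g ⇒ r = 738 × 10.0 / (98.12)² = 7380/9628 = 0.7665 m.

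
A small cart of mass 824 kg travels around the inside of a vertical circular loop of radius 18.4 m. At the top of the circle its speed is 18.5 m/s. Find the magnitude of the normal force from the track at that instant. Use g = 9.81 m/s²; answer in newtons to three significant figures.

7240 N

At the top, both N and the weight mg point inward (toward the centre), so N + mg = mv²/r.
N = m(v²/r − g) = 824 × ((18.5)²/18.4 − 9.81) = 824 × (18.60 − 9.81) = 824 × 8.791 = 7243 N.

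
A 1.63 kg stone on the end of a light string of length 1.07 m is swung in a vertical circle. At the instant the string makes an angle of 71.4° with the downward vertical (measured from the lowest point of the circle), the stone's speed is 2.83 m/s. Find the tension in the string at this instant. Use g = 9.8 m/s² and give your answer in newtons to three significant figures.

Take the radial direction toward the centre of the circle as positive. The component of the weight along the string toward the centre is −mg cos φ (φ measured from the bottom), so Newton's second law along the string gives T − mg cos φ = m v²/r.
cos 71.4° = 0.3190, so T = m(v²/r + g cos φ) = 1.63 × ((2.83)²/1.07 + 9.8 × 0.3190) = 1.63 × (7.485 + (3.126)) = 1.63 × 10.61 = 17.30 N.

17.3 N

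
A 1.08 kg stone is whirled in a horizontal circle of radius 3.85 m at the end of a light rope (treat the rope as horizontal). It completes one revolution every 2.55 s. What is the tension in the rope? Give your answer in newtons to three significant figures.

v = 2πr/T = 2π × 3.85/2.55 = 9.486 m/s.
The tension is the only horizontal force, so it supplies the full centripetal force: T = m v²/r = 1.08 × (9.486)²/3.85 = 1.08 × 89.99/3.85 = 25.24 N.

25.2 N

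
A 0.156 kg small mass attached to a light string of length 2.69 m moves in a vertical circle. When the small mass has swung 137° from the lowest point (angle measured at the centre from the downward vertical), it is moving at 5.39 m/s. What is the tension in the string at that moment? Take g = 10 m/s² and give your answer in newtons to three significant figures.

Take the radial direction toward the centre of the circle as positive. The component of the weight along the string toward the centre is −mg cos φ (φ measured from the bottom), so Newton's second law along the string gives T − mg cos φ = m v²/r.
cos 137° = -0.7314, so T = m(v²/r + g cos φ) = 0.156 × ((5.39)²/2.69 + 10.0 × -0.7314) = 0.156 × (10.80 + (-7.314)) = 0.156 × 3.487 = 0.5439 N.

0.544 N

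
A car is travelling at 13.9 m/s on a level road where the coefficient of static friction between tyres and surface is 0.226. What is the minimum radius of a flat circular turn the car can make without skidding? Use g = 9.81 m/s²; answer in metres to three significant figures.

At the limit, μ_s m g = m v²/r, so r_min = v²/(μ_s g) = (13.9)²/(0.226 × 9.81) = 193.2/2.217 = 87.15 m.

87.1 m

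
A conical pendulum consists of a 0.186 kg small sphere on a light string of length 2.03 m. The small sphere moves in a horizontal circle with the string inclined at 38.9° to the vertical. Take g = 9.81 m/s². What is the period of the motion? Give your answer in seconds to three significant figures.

r = L sinθ = 1.275 m. From T sinθ = mω²r and T cosθ = mg: tanθ = ω²r/g, so ω² = g tanθ / r = g/(L cosθ).
ω = √(g/(L cosθ)) = √(9.81/(2.03 × 0.7782)) = √6.210 = 2.492 rad/s.
Period = 2π/ω = 2.521 s.

2.52 s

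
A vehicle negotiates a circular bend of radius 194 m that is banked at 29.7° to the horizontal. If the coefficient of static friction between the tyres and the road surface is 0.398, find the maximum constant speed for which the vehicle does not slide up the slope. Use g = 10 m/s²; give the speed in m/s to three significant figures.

49.3 m/s

At the maximum speed, friction acts down the slope at its limiting value f = μN. Radially (horizontal, toward centre): N sinθ + μN cosθ = mv²/r. Vertically: N cosθ − μN sinθ = mg.
Dividing: v² = r g (sinθ + μcosθ)/(cosθ − μsinθ).
sinθ + μcosθ = 0.4955 + 0.398×0.8686 = 0.8412; cosθ − μsinθ = 0.8686 − 0.398×0.4955 = 0.6714.
v² = 194 × 10.0 × 0.8412/0.6714 = 2430 m²/s², so v = 49.30 m/s.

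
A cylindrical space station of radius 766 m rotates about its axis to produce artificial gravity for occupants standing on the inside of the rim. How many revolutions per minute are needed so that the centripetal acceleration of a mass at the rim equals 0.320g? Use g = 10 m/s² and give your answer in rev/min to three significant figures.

0.617 rev/min

Require ω²r = 0.320g, so ω = √(0.320 × 10.0/766) = 0.06463 rad/s.
In rev/min: ω × 60/(2π) = 0.06463 × 60/(2π) = 0.6172 rev/min.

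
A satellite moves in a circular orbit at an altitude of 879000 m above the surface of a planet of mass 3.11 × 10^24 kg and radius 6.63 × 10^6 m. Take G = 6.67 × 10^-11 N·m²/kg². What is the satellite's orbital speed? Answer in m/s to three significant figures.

Orbital radius r = R + h = 6.63 × 10^6 + 879000 = 7.509 × 10^6 m.
Gravity supplies the centripetal force: G M m / r² = m v² / r, so v = √(GM/r).
v = √(6.67 × 10^-11 × 3.11 × 10^24 / 7.509 × 10^6) = √(2.763 × 10^7) = 5256 m/s.

5260 m/s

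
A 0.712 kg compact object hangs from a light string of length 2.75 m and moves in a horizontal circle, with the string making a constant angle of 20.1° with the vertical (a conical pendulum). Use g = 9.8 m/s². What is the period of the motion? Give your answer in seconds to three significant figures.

3.23 s

r = L sinθ = 0.9451 m. From T sinθ = mω²r and T cosθ = mg: tanθ = ω²r/g, so ω² = g tanθ / r = g/(L cosθ).
ω = √(g/(L cosθ)) = √(9.8/(2.75 × 0.9391)) = √3.795 = 1.948 rad/s.
Period = 2π/ω = 3.225 s.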